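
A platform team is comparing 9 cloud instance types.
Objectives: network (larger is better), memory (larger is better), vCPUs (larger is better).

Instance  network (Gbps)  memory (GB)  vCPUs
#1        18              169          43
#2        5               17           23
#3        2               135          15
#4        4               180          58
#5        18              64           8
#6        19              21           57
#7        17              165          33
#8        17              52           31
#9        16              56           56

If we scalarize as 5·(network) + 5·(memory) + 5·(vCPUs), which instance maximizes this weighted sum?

#4

#1: 5·18 + 5·169 + 5·43 = 1150
#2: 5·5 + 5·17 + 5·23 = 225
#3: 5·2 + 5·135 + 5·15 = 760
#4: 5·4 + 5·180 + 5·58 = 1210
#5: 5·18 + 5·64 + 5·8 = 450
#6: 5·19 + 5·21 + 5·57 = 485
#7: 5·17 + 5·165 + 5·33 = 1075
#8: 5·17 + 5·52 + 5·31 = 500
#9: 5·16 + 5·56 + 5·56 = 640
Highest: #4 at 1210.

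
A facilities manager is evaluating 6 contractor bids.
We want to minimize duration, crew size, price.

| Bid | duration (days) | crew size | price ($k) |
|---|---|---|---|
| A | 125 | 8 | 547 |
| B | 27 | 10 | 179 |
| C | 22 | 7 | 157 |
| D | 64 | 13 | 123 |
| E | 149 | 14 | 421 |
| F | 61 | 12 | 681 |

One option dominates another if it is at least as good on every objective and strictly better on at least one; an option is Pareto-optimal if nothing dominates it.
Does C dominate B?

C vs B: duration 22≤27, crew size 7≤10, price 157≤179 — C is at least as good on every objective with at least one strict improvement.

Yes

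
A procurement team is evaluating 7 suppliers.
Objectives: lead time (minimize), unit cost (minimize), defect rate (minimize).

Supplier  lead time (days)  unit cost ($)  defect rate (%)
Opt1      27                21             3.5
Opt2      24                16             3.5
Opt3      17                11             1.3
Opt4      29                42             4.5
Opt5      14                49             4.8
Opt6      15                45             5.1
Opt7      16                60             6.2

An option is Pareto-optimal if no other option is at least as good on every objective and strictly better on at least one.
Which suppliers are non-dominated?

Opt1: dominated by Opt2 (lead time 24≤27, unit cost 16≤21, defect rate 3.5≤3.5).
Opt2: dominated by Opt3 (lead time 17≤24, unit cost 11≤16, defect rate 1.3≤3.5).
Opt3: not dominated (best unit cost).
Opt4: dominated by Opt1 (lead time 27≤29, unit cost 21≤42, defect rate 3.5≤4.5).
Opt5: not dominated (best lead time).
Opt6: not dominated.
Opt7: dominated by Opt5 (lead time 14≤16, unit cost 49≤60, defect rate 4.8≤6.2).

Opt3, Opt5, Opt6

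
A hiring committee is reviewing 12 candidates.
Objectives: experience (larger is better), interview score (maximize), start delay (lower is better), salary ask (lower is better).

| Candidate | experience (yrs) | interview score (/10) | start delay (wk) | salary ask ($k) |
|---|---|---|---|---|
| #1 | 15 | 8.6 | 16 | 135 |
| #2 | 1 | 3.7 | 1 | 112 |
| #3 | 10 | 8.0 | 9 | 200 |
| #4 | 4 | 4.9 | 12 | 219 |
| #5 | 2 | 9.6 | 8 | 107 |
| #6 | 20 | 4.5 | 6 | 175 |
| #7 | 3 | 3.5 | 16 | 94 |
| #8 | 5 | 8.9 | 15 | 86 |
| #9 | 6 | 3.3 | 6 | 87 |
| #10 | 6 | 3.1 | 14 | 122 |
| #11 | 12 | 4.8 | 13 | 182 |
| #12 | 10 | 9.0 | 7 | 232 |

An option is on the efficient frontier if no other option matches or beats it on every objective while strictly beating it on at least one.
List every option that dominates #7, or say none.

#8: experience 5≥3, interview score 8.9≥3.5, start delay 15≤16, salary ask 86≤94 — dominates #7.
Others (#1, #2, #3, #4, #5, #6, #9, #10, #11, #12) are each worse than #7 on at least one objective.

#8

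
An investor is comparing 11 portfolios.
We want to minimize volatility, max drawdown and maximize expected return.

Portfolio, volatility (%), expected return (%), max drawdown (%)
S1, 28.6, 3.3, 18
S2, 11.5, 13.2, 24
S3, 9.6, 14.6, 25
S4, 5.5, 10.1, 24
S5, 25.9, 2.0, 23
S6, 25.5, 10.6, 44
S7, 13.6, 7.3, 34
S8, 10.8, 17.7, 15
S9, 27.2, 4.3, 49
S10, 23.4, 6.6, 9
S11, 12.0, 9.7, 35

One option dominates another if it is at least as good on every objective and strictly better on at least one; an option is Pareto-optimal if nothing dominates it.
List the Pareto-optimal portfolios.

S3, S4, S8, S10

S1: dominated by S8 (volatility 10.8≤28.6, expected return 17.7≥3.3, max drawdown 15≤18).
S2: dominated by S8 (volatility 10.8≤11.5, expected return 17.7≥13.2, max drawdown 15≤24).
S3: not dominated.
S4: not dominated (best volatility).
S5: dominated by S8 (volatility 10.8≤25.9, expected return 17.7≥2.0, max drawdown 15≤23).
S6: dominated by S2 (volatility 11.5≤25.5, expected return 13.2≥10.6, max drawdown 24≤44).
S7: dominated by S2 (volatility 11.5≤13.6, expected return 13.2≥7.3, max drawdown 24≤34).
S8: not dominated (best expected return).
S9: dominated by S2 (volatility 11.5≤27.2, expected return 13.2≥4.3, max drawdown 24≤49).
S10: not dominated (best max drawdown).
S11: dominated by S2 (volatility 11.5≤12.0, expected return 13.2≥9.7, max drawdown 24≤35).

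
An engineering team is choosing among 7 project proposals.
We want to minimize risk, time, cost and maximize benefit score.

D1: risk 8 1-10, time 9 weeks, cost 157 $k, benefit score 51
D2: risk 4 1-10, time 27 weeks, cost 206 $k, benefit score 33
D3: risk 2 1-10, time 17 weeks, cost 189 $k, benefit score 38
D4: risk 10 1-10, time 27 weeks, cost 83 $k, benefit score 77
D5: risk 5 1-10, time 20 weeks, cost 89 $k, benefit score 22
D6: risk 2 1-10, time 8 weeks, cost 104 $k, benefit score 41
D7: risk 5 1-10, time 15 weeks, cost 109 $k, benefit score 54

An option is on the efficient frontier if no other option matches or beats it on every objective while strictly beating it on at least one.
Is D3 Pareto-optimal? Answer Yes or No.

No

D6 vs D3: risk 2≤2, time 8≤17, cost 104≤189, benefit score 41≥38 — D6 is at least as good on every objective and strictly better on at least one, so D6 dominates D3.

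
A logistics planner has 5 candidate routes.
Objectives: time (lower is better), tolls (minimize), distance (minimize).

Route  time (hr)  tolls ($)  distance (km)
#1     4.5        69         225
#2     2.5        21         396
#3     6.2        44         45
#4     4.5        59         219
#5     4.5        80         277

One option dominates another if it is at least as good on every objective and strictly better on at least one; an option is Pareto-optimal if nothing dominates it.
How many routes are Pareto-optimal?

#1: dominated by #4 (time 4.5≤4.5, tolls 59≤69, distance 219≤225).
#2: not dominated (best time).
#3: not dominated (best distance).
#4: not dominated.
#5: dominated by #1 (time 4.5≤4.5, tolls 69≤80, distance 225≤277).
Pareto-optimal: #2, #3, #4 → 3.

3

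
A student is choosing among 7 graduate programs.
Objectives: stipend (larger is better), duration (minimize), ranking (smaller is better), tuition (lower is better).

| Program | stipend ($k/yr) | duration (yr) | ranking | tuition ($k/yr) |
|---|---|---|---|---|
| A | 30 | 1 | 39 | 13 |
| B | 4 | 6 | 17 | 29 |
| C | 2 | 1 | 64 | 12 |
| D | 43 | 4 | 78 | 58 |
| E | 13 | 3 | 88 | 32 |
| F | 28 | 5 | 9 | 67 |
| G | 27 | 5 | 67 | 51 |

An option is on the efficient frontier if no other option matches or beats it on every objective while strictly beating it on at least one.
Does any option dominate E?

A vs E: stipend 30≥13, duration 1≤3, ranking 39≤88, tuition 13≤32 — A is at least as good on every objective and strictly better on at least one, so A dominates E.

Yes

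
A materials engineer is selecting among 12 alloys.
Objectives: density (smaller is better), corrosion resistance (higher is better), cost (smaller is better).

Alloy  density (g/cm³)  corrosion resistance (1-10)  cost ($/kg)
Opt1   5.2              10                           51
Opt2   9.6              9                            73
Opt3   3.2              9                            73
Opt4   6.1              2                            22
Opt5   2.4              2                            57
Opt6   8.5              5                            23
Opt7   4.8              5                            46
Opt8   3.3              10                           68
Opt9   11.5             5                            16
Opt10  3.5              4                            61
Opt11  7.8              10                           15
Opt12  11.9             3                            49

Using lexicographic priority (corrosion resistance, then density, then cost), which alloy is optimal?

Opt8

First maximize corrosion resistance: best is 10, kept {Opt1, Opt8, Opt11}.
Then minimize density: best is 3.3, kept {Opt8}.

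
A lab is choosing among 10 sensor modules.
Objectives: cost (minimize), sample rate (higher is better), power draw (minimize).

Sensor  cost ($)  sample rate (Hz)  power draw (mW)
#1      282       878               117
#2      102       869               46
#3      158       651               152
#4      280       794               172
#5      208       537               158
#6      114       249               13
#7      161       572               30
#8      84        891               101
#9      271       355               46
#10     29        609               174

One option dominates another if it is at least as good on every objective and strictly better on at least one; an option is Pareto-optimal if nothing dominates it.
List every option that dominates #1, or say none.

#8: cost 84≤282, sample rate 891≥878, power draw 101≤117 — dominates #1.
Others (#2, #3, #4, #5, #6, #7, #9, #10) are each worse than #1 on at least one objective.

#8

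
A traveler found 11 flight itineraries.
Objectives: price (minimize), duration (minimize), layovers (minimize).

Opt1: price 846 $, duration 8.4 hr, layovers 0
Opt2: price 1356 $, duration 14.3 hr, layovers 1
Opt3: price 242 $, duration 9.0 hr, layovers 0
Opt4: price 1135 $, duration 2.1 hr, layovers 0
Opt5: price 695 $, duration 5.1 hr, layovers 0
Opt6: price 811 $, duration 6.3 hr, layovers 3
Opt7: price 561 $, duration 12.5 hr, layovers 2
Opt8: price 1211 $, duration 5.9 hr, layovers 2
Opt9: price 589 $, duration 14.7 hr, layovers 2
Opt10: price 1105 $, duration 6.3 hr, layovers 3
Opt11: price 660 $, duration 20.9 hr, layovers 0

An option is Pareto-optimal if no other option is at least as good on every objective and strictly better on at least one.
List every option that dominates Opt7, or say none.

Opt3: price 242≤561, duration 9.0≤12.5, layovers 0≤2 — dominates Opt7.
Others (Opt1, Opt2, Opt4, Opt5, Opt6, Opt8, Opt9, Opt10, Opt11) are each worse than Opt7 on at least one objective.

Opt3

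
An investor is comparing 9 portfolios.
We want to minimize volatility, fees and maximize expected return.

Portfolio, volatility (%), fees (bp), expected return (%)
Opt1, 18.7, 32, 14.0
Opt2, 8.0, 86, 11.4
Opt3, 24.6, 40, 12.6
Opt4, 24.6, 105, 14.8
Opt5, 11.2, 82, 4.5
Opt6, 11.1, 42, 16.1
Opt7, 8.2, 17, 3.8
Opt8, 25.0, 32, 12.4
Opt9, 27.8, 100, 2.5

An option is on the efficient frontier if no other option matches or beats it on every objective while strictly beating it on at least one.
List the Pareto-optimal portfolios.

Opt1, Opt2, Opt6, Opt7

Opt1: not dominated.
Opt2: not dominated (best volatility).
Opt3: dominated by Opt1 (volatility 18.7≤24.6, fees 32≤40, expected return 14.0≥12.6).
Opt4: dominated by Opt6 (volatility 11.1≤24.6, fees 42≤105, expected return 16.1≥14.8).
Opt5: dominated by Opt6 (volatility 11.1≤11.2, fees 42≤82, expected return 16.1≥4.5).
Opt6: not dominated (best expected return).
Opt7: not dominated (best fees).
Opt8: dominated by Opt1 (volatility 18.7≤25.0, fees 32≤32, expected return 14.0≥12.4).
Opt9: dominated by Opt1 (volatility 18.7≤27.8, fees 32≤100, expected return 14.0≥2.5).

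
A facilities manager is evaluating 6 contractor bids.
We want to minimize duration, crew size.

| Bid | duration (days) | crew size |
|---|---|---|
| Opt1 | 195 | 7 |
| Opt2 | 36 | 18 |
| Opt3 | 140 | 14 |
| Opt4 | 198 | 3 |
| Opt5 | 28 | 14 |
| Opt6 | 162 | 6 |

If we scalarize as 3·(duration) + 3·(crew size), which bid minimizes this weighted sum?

Opt1: 3·195 + 3·7 = 606
Opt2: 3·36 + 3·18 = 162
Opt3: 3·140 + 3·14 = 462
Opt4: 3·198 + 3·3 = 603
Opt5: 3·28 + 3·14 = 126
Opt6: 3·162 + 3·6 = 504
Lowest: Opt5 at 126.

Opt5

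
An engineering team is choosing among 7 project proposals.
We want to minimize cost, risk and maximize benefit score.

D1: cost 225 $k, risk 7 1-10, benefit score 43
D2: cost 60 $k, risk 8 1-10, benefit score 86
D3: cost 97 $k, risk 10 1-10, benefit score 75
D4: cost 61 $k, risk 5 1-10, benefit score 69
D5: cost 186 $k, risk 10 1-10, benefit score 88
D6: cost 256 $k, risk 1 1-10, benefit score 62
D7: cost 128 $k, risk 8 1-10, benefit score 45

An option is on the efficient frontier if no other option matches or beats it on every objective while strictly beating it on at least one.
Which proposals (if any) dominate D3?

D2

D2: cost 60≤97, risk 8≤10, benefit score 86≥75 — dominates D3.
Others (D1, D4, D5, D6, D7) are each worse than D3 on at least one objective.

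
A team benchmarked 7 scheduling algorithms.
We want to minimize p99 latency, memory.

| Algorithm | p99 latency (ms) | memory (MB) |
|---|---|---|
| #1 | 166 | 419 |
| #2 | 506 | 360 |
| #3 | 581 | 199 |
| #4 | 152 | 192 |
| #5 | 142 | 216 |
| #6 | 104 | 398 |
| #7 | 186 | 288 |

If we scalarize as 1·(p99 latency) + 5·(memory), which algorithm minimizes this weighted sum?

#1: 1·166 + 5·419 = 2261
#2: 1·506 + 5·360 = 2306
#3: 1·581 + 5·199 = 1576
#4: 1·152 + 5·192 = 1112
#5: 1·142 + 5·216 = 1222
#6: 1·104 + 5·398 = 2094
#7: 1·186 + 5·288 = 1626
Lowest: #4 at 1112.

#4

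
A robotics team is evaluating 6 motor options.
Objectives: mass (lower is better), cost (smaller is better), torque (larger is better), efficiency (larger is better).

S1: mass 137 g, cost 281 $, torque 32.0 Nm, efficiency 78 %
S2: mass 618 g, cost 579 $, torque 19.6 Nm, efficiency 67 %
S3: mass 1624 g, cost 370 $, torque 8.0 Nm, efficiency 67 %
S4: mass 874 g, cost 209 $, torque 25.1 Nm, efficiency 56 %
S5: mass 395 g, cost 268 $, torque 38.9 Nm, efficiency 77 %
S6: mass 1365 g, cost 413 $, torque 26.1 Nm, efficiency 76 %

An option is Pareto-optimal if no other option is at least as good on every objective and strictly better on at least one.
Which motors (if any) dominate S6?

S1: mass 137≤1365, cost 281≤413, torque 32.0≥26.1, efficiency 78≥76 — dominates S6.
S5: mass 395≤1365, cost 268≤413, torque 38.9≥26.1, efficiency 77≥76 — dominates S6.
Others (S2, S3, S4) are each worse than S6 on at least one objective.

S1, S5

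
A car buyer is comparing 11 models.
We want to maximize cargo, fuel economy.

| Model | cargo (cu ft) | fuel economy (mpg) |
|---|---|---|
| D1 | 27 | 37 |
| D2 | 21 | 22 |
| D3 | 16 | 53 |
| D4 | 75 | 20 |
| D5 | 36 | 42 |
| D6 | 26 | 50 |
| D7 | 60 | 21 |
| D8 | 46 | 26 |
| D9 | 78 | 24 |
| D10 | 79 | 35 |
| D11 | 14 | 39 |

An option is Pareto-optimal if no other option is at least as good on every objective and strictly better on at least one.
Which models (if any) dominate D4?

D9: cargo 78≥75, fuel economy 24≥20 — dominates D4.
D10: cargo 79≥75, fuel economy 35≥20 — dominates D4.
Others (D1, D2, D3, D5, D6, D7, D8, D11) are each worse than D4 on at least one objective.

D9, D10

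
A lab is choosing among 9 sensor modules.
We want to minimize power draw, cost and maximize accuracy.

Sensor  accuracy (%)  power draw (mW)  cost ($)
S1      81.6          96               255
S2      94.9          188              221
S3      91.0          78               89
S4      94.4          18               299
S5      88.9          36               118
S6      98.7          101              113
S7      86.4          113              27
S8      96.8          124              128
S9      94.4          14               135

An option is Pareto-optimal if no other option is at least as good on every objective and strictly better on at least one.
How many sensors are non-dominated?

5

S1: dominated by S3 (accuracy 91.0≥81.6, power draw 78≤96, cost 89≤255).
S2: dominated by S6 (accuracy 98.7≥94.9, power draw 101≤188, cost 113≤221).
S3: not dominated.
S4: dominated by S9 (accuracy 94.4≥94.4, power draw 14≤18, cost 135≤299).
S5: not dominated.
S6: not dominated (best accuracy).
S7: not dominated (best cost).
S8: dominated by S6 (accuracy 98.7≥96.8, power draw 101≤124, cost 113≤128).
S9: not dominated (best power draw).
Pareto-optimal: S3, S5, S6, S7, S9 → 5.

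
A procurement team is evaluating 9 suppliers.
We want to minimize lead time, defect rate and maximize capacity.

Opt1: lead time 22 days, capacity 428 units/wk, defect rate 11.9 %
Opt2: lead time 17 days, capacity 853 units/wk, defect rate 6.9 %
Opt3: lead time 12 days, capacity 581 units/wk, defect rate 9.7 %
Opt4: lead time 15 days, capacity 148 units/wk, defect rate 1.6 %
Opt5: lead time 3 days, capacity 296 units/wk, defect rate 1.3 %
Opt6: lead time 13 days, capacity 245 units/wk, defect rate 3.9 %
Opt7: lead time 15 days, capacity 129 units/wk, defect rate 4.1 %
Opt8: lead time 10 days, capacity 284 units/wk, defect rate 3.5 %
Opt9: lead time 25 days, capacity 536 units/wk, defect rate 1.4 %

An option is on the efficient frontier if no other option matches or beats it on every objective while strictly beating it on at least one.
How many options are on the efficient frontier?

Opt1: dominated by Opt2 (lead time 17≤22, capacity 853≥428, defect rate 6.9≤11.9).
Opt2: not dominated (best capacity).
Opt3: not dominated.
Opt4: dominated by Opt5 (lead time 3≤15, capacity 296≥148, defect rate 1.3≤1.6).
Opt5: not dominated (best lead time).
Opt6: dominated by Opt5 (lead time 3≤13, capacity 296≥245, defect rate 1.3≤3.9).
Opt7: dominated by Opt4 (lead time 15≤15, capacity 148≥129, defect rate 1.6≤4.1).
Opt8: dominated by Opt5 (lead time 3≤10, capacity 296≥284, defect rate 1.3≤3.5).
Opt9: not dominated.
Pareto-optimal: Opt2, Opt3, Opt5, Opt9 → 4.

4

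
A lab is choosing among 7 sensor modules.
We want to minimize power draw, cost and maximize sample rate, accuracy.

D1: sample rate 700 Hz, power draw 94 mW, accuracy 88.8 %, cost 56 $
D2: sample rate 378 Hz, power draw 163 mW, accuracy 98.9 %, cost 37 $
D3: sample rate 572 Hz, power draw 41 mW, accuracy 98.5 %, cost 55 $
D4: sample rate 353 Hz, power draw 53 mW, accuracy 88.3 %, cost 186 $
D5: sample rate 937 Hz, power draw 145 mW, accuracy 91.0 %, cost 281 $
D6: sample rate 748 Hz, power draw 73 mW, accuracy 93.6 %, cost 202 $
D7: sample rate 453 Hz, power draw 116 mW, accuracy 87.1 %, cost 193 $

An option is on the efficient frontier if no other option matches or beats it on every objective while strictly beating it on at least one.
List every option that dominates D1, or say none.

D2: worse on sample rate (378 vs 700).
D3: worse on sample rate (572 vs 700).
D4: worse on sample rate (353 vs 700).
D5: worse on power draw (145 vs 94).
D6: worse on cost (202 vs 56).
D7: worse on sample rate (453 vs 700).
No option dominates D1.

none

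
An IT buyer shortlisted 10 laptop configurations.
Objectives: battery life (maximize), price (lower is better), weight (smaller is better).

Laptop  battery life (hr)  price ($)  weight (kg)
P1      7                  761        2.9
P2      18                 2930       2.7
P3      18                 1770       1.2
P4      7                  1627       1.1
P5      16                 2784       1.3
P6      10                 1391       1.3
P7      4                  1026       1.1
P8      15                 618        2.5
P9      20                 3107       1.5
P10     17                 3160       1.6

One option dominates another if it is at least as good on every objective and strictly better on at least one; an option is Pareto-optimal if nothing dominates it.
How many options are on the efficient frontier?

P1: dominated by P8 (battery life 15≥7, price 618≤761, weight 2.5≤2.9).
P2: dominated by P3 (battery life 18≥18, price 1770≤2930, weight 1.2≤2.7).
P3: not dominated.
P4: not dominated.
P5: dominated by P3 (battery life 18≥16, price 1770≤2784, weight 1.2≤1.3).
P6: not dominated.
P7: not dominated.
P8: not dominated (best price).
P9: not dominated (best battery life).
P10: dominated by P3 (battery life 18≥17, price 1770≤3160, weight 1.2≤1.6).
Pareto-optimal: P3, P4, P6, P7, P8, P9 → 6.

6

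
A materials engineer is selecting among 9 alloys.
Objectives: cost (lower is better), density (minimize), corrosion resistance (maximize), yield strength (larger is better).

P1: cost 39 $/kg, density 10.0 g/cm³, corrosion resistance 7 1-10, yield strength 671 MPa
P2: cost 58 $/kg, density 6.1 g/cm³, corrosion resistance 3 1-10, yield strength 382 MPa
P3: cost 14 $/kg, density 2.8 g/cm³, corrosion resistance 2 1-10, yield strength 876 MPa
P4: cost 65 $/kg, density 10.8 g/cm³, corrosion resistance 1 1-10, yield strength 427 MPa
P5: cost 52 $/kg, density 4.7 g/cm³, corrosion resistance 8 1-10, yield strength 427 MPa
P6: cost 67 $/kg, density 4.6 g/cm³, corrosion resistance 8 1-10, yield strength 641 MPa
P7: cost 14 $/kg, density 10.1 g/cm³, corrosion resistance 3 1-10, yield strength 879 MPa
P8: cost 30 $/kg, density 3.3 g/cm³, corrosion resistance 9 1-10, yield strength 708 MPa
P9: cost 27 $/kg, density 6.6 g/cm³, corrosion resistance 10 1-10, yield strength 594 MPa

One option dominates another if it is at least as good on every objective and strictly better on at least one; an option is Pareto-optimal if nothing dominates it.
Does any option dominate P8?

No

P1: worse on cost (39 vs 30).
P2: worse on cost (58 vs 30).
P3: worse on corrosion resistance (2 vs 9).
P4: worse on cost (65 vs 30).
P5: worse on cost (52 vs 30).
P6: worse on cost (67 vs 30).
P7: worse on density (10.1 vs 3.3).
P9: worse on density (6.6 vs 3.3).
No option is at least as good as P8 on every objective and strictly better on one.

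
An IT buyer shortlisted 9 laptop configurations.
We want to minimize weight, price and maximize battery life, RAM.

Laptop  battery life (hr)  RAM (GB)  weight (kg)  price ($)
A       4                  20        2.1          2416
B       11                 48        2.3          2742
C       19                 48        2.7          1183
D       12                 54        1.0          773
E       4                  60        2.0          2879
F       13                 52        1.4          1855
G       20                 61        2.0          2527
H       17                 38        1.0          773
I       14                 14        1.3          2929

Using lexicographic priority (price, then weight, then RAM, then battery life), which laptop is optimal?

First minimize price: best is 773, kept {D, H}.
Then minimize weight: best is 1.0, kept {D, H}.
Then maximize RAM: best is 54, kept {D}.

D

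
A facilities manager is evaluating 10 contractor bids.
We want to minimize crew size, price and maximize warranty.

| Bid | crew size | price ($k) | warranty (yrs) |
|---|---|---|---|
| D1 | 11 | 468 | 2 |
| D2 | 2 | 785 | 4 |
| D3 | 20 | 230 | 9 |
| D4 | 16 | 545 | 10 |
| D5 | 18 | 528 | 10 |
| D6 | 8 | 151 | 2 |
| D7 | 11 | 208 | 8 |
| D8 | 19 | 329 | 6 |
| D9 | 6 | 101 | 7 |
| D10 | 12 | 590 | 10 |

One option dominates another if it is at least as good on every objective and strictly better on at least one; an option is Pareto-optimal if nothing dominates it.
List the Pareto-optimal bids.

D2, D3, D4, D5, D7, D9, D10

D1: dominated by D6 (crew size 8≤11, price 151≤468, warranty 2≥2).
D2: not dominated (best crew size).
D3: not dominated.
D4: not dominated.
D5: not dominated.
D6: dominated by D9 (crew size 6≤8, price 101≤151, warranty 7≥2).
D7: not dominated.
D8: dominated by D7 (crew size 11≤19, price 208≤329, warranty 8≥6).
D9: not dominated (best price).
D10: not dominated.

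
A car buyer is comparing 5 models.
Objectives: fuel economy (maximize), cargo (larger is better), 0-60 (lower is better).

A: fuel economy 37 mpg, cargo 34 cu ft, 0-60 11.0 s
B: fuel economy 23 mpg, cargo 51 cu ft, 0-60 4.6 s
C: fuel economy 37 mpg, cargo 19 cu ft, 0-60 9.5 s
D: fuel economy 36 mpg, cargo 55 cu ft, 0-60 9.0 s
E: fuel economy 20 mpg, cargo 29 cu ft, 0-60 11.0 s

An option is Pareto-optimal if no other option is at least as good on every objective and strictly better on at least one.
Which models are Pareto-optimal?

A: not dominated.
B: not dominated (best 0-60).
C: not dominated.
D: not dominated (best cargo).
E: dominated by A (fuel economy 37≥20, cargo 34≥29, 0-60 11.0≤11.0).

A, B, C, D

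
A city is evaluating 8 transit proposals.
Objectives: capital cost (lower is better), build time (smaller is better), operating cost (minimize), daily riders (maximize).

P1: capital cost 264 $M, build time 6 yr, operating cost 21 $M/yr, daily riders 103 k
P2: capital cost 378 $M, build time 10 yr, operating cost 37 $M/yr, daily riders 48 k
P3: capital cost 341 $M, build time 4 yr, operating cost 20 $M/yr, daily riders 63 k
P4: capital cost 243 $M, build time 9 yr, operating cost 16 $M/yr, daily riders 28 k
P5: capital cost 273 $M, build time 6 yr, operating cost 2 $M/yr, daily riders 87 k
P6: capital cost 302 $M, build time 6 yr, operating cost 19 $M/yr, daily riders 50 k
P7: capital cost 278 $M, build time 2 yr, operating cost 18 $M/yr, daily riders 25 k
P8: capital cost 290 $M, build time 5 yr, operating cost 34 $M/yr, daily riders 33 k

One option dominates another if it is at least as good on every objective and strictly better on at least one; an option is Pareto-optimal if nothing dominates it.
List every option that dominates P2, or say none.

P1: capital cost 264≤378, build time 6≤10, operating cost 21≤37, daily riders 103≥48 — dominates P2.
P3: capital cost 341≤378, build time 4≤10, operating cost 20≤37, daily riders 63≥48 — dominates P2.
P5: capital cost 273≤378, build time 6≤10, operating cost 2≤37, daily riders 87≥48 — dominates P2.
P6: capital cost 302≤378, build time 6≤10, operating cost 19≤37, daily riders 50≥48 — dominates P2.
Others (P4, P7, P8) are each worse than P2 on at least one objective.

P1, P3, P5, P6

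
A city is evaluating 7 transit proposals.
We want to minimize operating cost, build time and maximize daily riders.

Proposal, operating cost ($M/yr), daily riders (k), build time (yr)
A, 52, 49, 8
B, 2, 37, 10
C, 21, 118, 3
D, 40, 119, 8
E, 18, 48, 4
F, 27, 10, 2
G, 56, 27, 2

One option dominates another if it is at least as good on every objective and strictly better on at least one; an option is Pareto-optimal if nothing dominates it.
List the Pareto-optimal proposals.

A: dominated by C (operating cost 21≤52, daily riders 118≥49, build time 3≤8).
B: not dominated (best operating cost).
C: not dominated.
D: not dominated (best daily riders).
E: not dominated.
F: not dominated.
G: not dominated.

B, C, D, E, F, G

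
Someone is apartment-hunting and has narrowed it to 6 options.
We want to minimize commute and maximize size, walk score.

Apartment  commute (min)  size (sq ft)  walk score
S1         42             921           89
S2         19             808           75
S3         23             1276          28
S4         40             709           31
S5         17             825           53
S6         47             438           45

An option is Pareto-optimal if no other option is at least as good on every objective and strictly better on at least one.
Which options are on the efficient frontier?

S1: not dominated (best walk score).
S2: not dominated.
S3: not dominated (best size).
S4: dominated by S2 (commute 19≤40, size 808≥709, walk score 75≥31).
S5: not dominated (best commute).
S6: dominated by S1 (commute 42≤47, size 921≥438, walk score 89≥45).

S1, S2, S3, S5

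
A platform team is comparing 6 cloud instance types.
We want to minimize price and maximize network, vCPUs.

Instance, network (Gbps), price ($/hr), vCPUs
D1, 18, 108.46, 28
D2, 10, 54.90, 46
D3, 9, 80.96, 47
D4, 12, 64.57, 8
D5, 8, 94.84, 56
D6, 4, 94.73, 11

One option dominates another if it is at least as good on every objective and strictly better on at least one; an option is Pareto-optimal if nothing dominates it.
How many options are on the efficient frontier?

D1: not dominated (best network).
D2: not dominated (best price).
D3: not dominated.
D4: not dominated.
D5: not dominated (best vCPUs).
D6: dominated by D2 (network 10≥4, price 54.90≤94.73, vCPUs 46≥11).
Pareto-optimal: D1, D2, D3, D4, D5 → 5.

5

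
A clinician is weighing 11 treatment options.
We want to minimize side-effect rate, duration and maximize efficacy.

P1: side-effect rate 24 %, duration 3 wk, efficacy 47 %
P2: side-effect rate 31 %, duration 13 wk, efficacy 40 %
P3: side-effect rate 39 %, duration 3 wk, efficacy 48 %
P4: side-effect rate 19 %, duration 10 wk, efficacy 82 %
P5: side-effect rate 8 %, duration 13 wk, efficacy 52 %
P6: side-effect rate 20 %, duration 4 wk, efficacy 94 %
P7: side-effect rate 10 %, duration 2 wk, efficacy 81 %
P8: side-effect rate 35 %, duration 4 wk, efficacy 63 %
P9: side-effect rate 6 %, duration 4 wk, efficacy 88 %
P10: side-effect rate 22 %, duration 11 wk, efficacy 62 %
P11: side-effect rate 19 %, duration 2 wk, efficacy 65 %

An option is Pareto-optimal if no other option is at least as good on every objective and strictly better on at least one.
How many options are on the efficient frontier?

P1: dominated by P7 (side-effect rate 10≤24, duration 2≤3, efficacy 81≥47).
P2: dominated by P1 (side-effect rate 24≤31, duration 3≤13, efficacy 47≥40).
P3: dominated by P7 (side-effect rate 10≤39, duration 2≤3, efficacy 81≥48).
P4: dominated by P9 (side-effect rate 6≤19, duration 4≤10, efficacy 88≥82).
P5: dominated by P9 (side-effect rate 6≤8, duration 4≤13, efficacy 88≥52).
P6: not dominated (best efficacy).
P7: not dominated.
P8: dominated by P6 (side-effect rate 20≤35, duration 4≤4, efficacy 94≥63).
P9: not dominated (best side-effect rate).
P10: dominated by P4 (side-effect rate 19≤22, duration 10≤11, efficacy 82≥62).
P11: dominated by P7 (side-effect rate 10≤19, duration 2≤2, efficacy 81≥65).
Pareto-optimal: P6, P7, P9 → 3.

3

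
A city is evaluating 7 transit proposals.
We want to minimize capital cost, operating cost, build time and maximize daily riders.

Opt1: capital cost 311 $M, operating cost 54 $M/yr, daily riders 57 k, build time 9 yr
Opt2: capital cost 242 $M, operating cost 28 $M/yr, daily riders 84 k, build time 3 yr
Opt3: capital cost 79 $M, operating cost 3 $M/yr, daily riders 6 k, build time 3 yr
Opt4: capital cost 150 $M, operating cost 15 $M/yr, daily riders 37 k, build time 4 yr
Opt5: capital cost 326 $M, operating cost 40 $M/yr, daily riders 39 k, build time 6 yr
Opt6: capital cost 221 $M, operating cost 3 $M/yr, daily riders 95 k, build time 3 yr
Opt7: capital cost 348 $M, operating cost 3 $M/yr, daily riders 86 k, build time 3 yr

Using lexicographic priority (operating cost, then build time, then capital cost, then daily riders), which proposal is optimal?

First minimize operating cost: best is 3, kept {Opt3, Opt6, Opt7}.
Then minimize build time: best is 3, kept {Opt3, Opt6, Opt7}.
Then minimize capital cost: best is 79, kept {Opt3}.

Opt3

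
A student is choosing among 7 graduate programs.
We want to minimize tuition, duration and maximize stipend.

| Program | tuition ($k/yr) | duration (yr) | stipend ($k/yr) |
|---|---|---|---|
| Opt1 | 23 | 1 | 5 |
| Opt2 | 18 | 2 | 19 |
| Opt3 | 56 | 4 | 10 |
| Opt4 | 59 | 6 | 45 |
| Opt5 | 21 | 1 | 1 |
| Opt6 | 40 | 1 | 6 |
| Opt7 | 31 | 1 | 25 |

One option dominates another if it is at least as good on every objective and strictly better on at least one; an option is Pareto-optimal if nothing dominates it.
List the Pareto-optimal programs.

Opt1: not dominated.
Opt2: not dominated (best tuition).
Opt3: dominated by Opt2 (tuition 18≤56, duration 2≤4, stipend 19≥10).
Opt4: not dominated (best stipend).
Opt5: not dominated.
Opt6: dominated by Opt7 (tuition 31≤40, duration 1≤1, stipend 25≥6).
Opt7: not dominated.

Opt1, Opt2, Opt4, Opt5, Opt7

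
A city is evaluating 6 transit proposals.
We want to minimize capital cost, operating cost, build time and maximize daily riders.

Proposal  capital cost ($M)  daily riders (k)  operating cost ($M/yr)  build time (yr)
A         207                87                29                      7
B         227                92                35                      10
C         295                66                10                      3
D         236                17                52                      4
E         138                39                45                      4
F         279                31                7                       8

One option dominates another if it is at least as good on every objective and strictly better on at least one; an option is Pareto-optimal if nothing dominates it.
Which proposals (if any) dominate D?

E

E: capital cost 138≤236, daily riders 39≥17, operating cost 45≤52, build time 4≤4 — dominates D.
Others (A, B, C, F) are each worse than D on at least one objective.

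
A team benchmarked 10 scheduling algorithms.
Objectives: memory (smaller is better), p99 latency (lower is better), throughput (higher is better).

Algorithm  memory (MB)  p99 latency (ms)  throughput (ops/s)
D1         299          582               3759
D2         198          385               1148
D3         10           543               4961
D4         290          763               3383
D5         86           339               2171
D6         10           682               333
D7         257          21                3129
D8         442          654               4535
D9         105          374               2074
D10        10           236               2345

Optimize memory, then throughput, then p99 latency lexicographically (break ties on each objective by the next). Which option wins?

First minimize memory: best is 10, kept {D3, D6, D10}.
Then maximize throughput: best is 4961, kept {D3}.

D3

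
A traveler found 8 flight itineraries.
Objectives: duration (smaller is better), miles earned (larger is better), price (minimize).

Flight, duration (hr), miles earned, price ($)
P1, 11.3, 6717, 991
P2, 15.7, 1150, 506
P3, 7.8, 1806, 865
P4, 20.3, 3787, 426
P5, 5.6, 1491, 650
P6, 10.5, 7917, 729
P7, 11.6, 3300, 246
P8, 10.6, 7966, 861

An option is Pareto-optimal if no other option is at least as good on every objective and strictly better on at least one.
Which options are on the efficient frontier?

P1: dominated by P6 (duration 10.5≤11.3, miles earned 7917≥6717, price 729≤991).
P2: dominated by P7 (duration 11.6≤15.7, miles earned 3300≥1150, price 246≤506).
P3: not dominated.
P4: not dominated.
P5: not dominated (best duration).
P6: not dominated.
P7: not dominated (best price).
P8: not dominated (best miles earned).

P3, P4, P5, P6, P7, P8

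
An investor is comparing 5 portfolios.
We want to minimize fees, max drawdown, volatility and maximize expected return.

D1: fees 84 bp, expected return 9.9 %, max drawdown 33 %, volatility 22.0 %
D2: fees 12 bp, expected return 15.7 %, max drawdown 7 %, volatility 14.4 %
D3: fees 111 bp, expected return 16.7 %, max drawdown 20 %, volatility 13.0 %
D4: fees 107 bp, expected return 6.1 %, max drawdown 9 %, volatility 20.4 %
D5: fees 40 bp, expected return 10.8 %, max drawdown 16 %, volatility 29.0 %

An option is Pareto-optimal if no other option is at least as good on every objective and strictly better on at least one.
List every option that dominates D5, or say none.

D2: fees 12≤40, expected return 15.7≥10.8, max drawdown 7≤16, volatility 14.4≤29.0 — dominates D5.
Others (D1, D3, D4) are each worse than D5 on at least one objective.

D2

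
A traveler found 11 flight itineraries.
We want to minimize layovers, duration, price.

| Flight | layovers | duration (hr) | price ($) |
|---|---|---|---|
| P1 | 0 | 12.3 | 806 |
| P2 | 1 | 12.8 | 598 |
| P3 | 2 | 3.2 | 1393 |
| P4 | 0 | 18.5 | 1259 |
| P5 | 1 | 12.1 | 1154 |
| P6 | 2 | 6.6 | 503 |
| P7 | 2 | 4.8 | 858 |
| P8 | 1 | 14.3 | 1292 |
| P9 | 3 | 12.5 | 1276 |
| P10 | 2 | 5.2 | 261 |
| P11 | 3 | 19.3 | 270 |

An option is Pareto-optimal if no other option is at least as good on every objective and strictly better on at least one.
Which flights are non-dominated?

P1, P2, P3, P5, P7, P10

P1: not dominated.
P2: not dominated.
P3: not dominated (best duration).
P4: dominated by P1 (layovers 0≤0, duration 12.3≤18.5, price 806≤1259).
P5: not dominated.
P6: dominated by P10 (layovers 2≤2, duration 5.2≤6.6, price 261≤503).
P7: not dominated.
P8: dominated by P1 (layovers 0≤1, duration 12.3≤14.3, price 806≤1292).
P9: dominated by P1 (layovers 0≤3, duration 12.3≤12.5, price 806≤1276).
P10: not dominated (best price).
P11: dominated by P10 (layovers 2≤3, duration 5.2≤19.3, price 261≤270).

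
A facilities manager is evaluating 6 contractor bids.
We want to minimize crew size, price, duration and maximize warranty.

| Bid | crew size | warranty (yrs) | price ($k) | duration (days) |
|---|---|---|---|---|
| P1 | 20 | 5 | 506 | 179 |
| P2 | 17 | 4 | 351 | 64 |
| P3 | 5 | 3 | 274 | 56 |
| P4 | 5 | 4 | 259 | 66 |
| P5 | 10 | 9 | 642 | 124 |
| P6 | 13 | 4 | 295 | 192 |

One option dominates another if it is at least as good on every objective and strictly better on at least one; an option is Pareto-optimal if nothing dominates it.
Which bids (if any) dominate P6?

P4: crew size 5≤13, warranty 4≥4, price 259≤295, duration 66≤192 — dominates P6.
Others (P1, P2, P3, P5) are each worse than P6 on at least one objective.

P4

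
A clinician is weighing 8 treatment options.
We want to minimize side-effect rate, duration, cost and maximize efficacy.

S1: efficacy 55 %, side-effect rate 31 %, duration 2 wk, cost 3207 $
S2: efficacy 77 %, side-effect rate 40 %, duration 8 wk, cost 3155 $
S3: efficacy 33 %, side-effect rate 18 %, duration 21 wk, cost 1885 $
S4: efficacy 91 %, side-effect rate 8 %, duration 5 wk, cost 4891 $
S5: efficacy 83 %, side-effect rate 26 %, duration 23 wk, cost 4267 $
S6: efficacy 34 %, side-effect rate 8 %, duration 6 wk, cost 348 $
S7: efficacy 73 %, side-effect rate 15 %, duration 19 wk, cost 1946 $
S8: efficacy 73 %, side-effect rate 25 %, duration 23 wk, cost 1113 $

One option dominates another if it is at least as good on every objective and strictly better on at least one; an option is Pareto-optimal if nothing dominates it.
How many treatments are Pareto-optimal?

S1: not dominated (best duration).
S2: not dominated.
S3: dominated by S6 (efficacy 34≥33, side-effect rate 8≤18, duration 6≤21, cost 348≤1885).
S4: not dominated (best efficacy).
S5: not dominated.
S6: not dominated (best cost).
S7: not dominated.
S8: not dominated.
Pareto-optimal: S1, S2, S4, S5, S6, S7, S8 → 7.

7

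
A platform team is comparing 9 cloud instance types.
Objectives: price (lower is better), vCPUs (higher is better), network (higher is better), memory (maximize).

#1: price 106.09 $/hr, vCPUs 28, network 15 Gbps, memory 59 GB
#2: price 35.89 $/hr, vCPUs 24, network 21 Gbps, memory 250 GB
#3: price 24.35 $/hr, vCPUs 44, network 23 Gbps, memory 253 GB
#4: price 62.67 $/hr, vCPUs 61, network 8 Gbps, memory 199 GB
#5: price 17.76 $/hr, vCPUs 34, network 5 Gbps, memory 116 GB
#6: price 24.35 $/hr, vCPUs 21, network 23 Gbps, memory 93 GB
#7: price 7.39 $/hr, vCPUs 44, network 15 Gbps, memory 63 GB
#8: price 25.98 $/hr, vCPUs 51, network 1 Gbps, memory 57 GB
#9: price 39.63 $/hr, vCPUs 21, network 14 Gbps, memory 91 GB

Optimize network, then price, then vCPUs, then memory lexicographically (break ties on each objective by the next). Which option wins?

First maximize network: best is 23, kept {#3, #6}.
Then minimize price: best is 24.35, kept {#3, #6}.
Then maximize vCPUs: best is 44, kept {#3}.

#3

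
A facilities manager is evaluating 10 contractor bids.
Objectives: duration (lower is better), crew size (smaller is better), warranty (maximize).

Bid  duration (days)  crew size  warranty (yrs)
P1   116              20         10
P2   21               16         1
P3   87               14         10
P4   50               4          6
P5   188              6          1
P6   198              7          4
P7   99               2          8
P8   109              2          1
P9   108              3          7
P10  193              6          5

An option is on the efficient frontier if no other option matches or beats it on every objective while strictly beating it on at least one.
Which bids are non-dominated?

P1: dominated by P3 (duration 87≤116, crew size 14≤20, warranty 10≥10).
P2: not dominated (best duration).
P3: not dominated.
P4: not dominated.
P5: dominated by P4 (duration 50≤188, crew size 4≤6, warranty 6≥1).
P6: dominated by P4 (duration 50≤198, crew size 4≤7, warranty 6≥4).
P7: not dominated.
P8: dominated by P7 (duration 99≤109, crew size 2≤2, warranty 8≥1).
P9: dominated by P7 (duration 99≤108, crew size 2≤3, warranty 8≥7).
P10: dominated by P4 (duration 50≤193, crew size 4≤6, warranty 6≥5).

P2, P3, P4, P7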